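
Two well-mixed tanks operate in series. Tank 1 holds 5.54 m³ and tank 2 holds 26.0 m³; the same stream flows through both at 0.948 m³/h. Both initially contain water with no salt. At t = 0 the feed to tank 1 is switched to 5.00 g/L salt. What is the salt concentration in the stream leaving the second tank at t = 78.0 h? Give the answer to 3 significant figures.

Species balance on tank i: dCᵢ/dt = (Cᵢ₋₁ − Cᵢ)/τᵢ with τᵢ = Vᵢ/Q.
τ₁ = 5.54/0.948 = 5.8439 h; τ₂ = 26.0/0.948 = 27.426 h.
Tank 1: C₁ = C_in(1 − e^(−t/τ₁)). Tank 2 (τ₁ ≠ τ₂): C₂ = C_in[1 − (τ₁ e^(−t/τ₁) − τ₂ e^(−t/τ₂))/(τ₁ − τ₂)].
At t = 78.0: e^(−t/τ₁) = 1.5971e-06, e^(−t/τ₂) = 0.058192.
C₂ = 5.00·[1 − (5.8439·1.5971e-06 − 27.426·0.058192)/(-21.582)] = 5.00·0.92605 = 4.6303 g/L.

4.63 g/L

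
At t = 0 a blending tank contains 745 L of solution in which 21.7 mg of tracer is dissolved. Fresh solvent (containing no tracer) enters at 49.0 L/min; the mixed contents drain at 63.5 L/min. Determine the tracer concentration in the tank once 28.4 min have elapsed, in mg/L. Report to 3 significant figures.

Let m(t) be the amount of tracer. Volume: V(t) = V₀ + (Q_in − Q_out) t = 745 − 14.500 t; V(28.4) = 333.20 L.
Solute balance: dm/dt = 0 − Q_out C = −Q_out m/V(t).
Separate: dm/m = −Q_out dt/V(t) ⇒ ln(m/m₀) = −(Q_out/(Q_in−Q_out)) ln(V/V₀).
m = m₀ (V₀/V)^(Q_out/(Q_in−Q_out)) = 21.7 × (745/333.20)^(-4.3793) = 0.63989 mg.
C = m/V = 0.63989/333.20 = 0.0019204 mg/L.

0.00192 mg/L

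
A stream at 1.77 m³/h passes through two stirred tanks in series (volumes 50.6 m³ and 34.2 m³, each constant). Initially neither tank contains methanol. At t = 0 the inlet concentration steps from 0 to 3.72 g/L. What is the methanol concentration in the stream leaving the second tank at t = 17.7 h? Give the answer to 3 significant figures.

Time constants: τᵢ = Vᵢ/Q for each well-mixed tank.
τ₁ = 50.6/1.77 = 28.588 h; τ₂ = 34.2/1.77 = 19.322 h.
Tank 1: C₁ = C_in(1 − e^(−t/τ₁)). Tank 2 (τ₁ ≠ τ₂): C₂ = C_in[1 − (τ₁ e^(−t/τ₁) − τ₂ e^(−t/τ₂))/(τ₁ − τ₂)].
At t = 17.7: e^(−t/τ₁) = 0.53840, e^(−t/τ₂) = 0.40010.
C₂ = 3.72·[1 − (28.588·0.53840 − 19.322·0.40010)/(9.2655)] = 3.72·0.17318 = 0.64422 g/L.

0.644 g/L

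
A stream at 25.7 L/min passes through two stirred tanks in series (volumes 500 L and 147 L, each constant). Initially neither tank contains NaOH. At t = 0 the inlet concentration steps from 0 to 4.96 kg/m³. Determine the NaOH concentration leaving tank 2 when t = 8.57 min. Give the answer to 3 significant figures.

Time constants: τᵢ = Vᵢ/Q for each well-mixed tank.
τ₁ = 500/25.7 = 19.455 min; τ₂ = 147/25.7 = 5.7198 min.
Solving the cascade with C₁(0)=C₂(0)=0 gives C₂(t) = C_in[1 − (τ₁ e^(−t/τ₁) − τ₂ e^(−t/τ₂))/(τ₁ − τ₂)].
At t = 8.57: e^(−t/τ₁) = 0.64372, e^(−t/τ₂) = 0.22351.
C₂ = 4.96·[1 − (19.455·0.64372 − 5.7198·0.22351)/(13.735)] = 4.96·0.18130 = 0.89924 kg/m³.

0.899 kg/m³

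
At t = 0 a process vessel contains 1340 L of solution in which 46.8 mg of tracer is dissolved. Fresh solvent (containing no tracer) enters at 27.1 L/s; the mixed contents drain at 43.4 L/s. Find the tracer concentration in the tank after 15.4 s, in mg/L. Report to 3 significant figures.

0.0247 mg/L

Let m(t) be the amount of tracer. Volume: V(t) = V₀ + (Q_in − Q_out) t = 1340 − 16.300 t; V(15.4) = 1089.0 L.
Species balance (pure solvent in): dm/dt = −Q_out · m/V(t).
Separate: dm/m = −Q_out dt/V(t) ⇒ ln(m/m₀) = −(Q_out/(Q_in−Q_out)) ln(V/V₀).
m = m₀ (V₀/V)^(Q_out/(Q_in−Q_out)) = 46.8 × (1340/1089.0)^(-2.6626) = 26.939 mg.
C = m/V = 26.939/1089.0 = 0.024738 mg/L.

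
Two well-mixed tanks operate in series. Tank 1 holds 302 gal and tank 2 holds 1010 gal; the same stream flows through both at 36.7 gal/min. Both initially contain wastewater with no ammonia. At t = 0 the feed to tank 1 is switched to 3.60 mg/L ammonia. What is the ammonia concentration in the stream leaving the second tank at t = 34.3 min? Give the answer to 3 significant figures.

2.15 mg/L

Each tank obeys Vᵢ dCᵢ/dt = Q(Cᵢ₋₁ − Cᵢ), so τᵢ = Vᵢ/Q.
τ₁ = 302/36.7 = 8.2289 min; τ₂ = 1010/36.7 = 27.520 min.
Tank 1: C₁ = C_in(1 − e^(−t/τ₁)). Tank 2 (τ₁ ≠ τ₂): C₂ = C_in[1 − (τ₁ e^(−t/τ₁) − τ₂ e^(−t/τ₂))/(τ₁ − τ₂)].
At t = 34.3: e^(−t/τ₁) = 0.015479, e^(−t/τ₂) = 0.28755.
C₂ = 3.60·[1 − (8.2289·0.015479 − 27.520·0.28755)/(-19.292)] = 3.60·0.59639 = 2.1470 mg/L.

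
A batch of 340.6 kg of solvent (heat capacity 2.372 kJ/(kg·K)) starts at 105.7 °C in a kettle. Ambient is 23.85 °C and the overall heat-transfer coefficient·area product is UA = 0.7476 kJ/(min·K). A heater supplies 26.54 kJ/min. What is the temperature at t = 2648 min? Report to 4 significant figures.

Lumped-capacitance energy balance: M c_p dT/dt = UA(T_amb − T) + Q̇.
dT/dt = (T_ss − T)/τ with T_ss = T_amb + Q̇/UA = 23.85 + 26.54/0.7476 = 59.3503 °C, τ = M c_p/UA = 340.6·2.372/0.7476 = 1080.66 min.
This is linear first-order; T(t) = T_ss + (T₀ − T_ss) e^(−t/τ).
T(2648) = 59.3503 + (46.3497)·0.0862635 = 63.3486 °C.

63.35 °C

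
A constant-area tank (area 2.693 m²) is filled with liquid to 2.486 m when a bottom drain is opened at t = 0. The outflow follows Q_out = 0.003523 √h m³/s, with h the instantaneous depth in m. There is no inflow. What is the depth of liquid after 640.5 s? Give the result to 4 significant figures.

Unsteady balance on liquid volume: A dh/dt = −0.003523 √h.
This is separable: 2 d(√h)/dt = −0.003523/A, so √h = √h₀ − (0.003523/(2A)) t.
√h = √2.486 − 0.003523·640.5/(2·2.693) = 1.57671 − 0.418953 = 1.15775.
h = 1.15775² = 1.34039 m.

1.340 m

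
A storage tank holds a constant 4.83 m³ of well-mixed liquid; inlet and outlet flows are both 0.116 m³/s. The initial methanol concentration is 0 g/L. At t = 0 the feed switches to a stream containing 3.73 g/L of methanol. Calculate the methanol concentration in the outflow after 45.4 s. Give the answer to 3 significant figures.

2.48 g/L

Accumulation = in − out for the solute gives V dC/dt = Q(C_in − C).
Rewrite as dC/dt + C/τ = C_in/τ, τ = V/Q = 41.638 s.
Solution: C(t) = C_in + (C₀ − C_in) e^(−t/τ).
C(45.4) = 3.73 + (0 − 3.73)·e^(−45.4/41.638) = 3.73 + (-3.7300)·0.33610 = 2.4764 g/L.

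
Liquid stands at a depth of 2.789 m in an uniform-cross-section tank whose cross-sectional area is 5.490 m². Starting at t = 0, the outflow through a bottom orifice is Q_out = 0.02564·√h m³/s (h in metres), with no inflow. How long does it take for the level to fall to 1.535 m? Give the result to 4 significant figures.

Mass balance (ρ constant): A dh/dt = −0.02564 √h.
Separate and integrate: 2(√h − √h₀) = −(0.02564/A) t.
t = 2A(√h₀ − √h)/0.02564 = 2·5.490·(√2.789 − √1.535)/0.02564
  = 10.9800 × (1.67003 − 1.23895) / 0.02564 = 184.604 s.

184.6 s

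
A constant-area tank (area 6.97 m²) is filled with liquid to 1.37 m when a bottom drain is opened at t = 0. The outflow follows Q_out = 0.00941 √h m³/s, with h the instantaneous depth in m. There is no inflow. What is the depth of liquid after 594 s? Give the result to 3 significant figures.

0.592 m

With no inflow, A dh/dt = −0.00941 √h.
∫ h^(−1/2) dh = −(0.00941/A) ∫ dt, giving 2√h = 2√h₀ − (0.00941/A) t.
√h = √1.37 − 0.00941·594/(2·6.97) = 1.1705 − 0.40097 = 0.76950.
h = 0.76950² = 0.59213 m.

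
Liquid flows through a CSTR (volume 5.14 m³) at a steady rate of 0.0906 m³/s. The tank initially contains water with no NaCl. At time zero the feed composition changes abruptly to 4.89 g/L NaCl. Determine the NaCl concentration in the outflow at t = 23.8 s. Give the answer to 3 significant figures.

1.68 g/L

Accumulation = in − out for the solute gives V dC/dt = Q(C_in − C).
Rewrite as dC/dt + C/τ = C_in/τ, τ = V/Q = 56.733 s.
Solution: C(t) = C_in + (C₀ − C_in) e^(−t/τ).
C(23.8) = 4.89 + (0 − 4.89)·e^(−23.8/56.733) = 4.89 + (-4.8900)·0.65737 = 1.6755 g/L.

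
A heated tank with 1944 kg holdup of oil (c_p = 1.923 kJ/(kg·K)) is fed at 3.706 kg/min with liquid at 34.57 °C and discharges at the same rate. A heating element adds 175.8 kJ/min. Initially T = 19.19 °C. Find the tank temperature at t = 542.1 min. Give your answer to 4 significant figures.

44.99 °C

First-law balance (no shaft work): M c_p dT/dt = ṁ c_p (T_in − T) + 175.8.
Rearrange: dT/dt = (T_ss − T)/τ with τ = M/ṁ = 524.555 min and T_ss = T_in + Q̇/(ṁ c_p) = 59.2380 °C.
This is linear first-order; T(t) = T_ss + (T₀ − T_ss) e^(−t/τ).
T(542.1) = 59.2380 + (-40.0480)·e^(−542.1/524.555) = 59.2380 + (-40.0480)·0.355778 = 44.9898 °C.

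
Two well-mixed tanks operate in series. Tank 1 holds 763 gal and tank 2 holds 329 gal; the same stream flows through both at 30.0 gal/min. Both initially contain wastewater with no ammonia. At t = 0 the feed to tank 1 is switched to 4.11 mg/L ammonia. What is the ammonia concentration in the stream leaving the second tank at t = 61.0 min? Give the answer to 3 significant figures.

Each tank obeys Vᵢ dCᵢ/dt = Q(Cᵢ₋₁ − Cᵢ), so τᵢ = Vᵢ/Q.
τ₁ = 763/30.0 = 25.433 min; τ₂ = 329/30.0 = 10.967 min.
Solving the cascade with C₁(0)=C₂(0)=0 gives C₂(t) = C_in[1 − (τ₁ e^(−t/τ₁) − τ₂ e^(−t/τ₂))/(τ₁ − τ₂)].
At t = 61.0: e^(−t/τ₁) = 0.090861, e^(−t/τ₂) = 0.0038399.
C₂ = 4.11·[1 − (25.433·0.090861 − 10.967·0.0038399)/(14.467)] = 4.11·0.84317 = 3.4654 mg/L.

3.47 mg/L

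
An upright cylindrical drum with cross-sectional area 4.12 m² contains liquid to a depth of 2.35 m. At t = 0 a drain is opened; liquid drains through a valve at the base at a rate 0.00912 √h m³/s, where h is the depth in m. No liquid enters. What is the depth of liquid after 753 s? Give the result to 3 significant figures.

With no inflow, A dh/dt = −0.00912 √h.
∫ h^(−1/2) dh = −(0.00912/A) ∫ dt, giving 2√h = 2√h₀ − (0.00912/A) t.
√h = √2.35 − 0.00912·753/(2·4.12) = 1.5330 − 0.83342 = 0.69955.
h = 0.69955² = 0.48938 m.

0.489 m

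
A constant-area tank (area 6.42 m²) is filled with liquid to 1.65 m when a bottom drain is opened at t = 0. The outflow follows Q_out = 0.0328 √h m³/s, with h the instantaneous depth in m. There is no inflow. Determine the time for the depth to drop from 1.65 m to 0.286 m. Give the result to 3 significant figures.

Accumulation of liquid (constant cross-section A): A dh/dt = −0.0328 √h.
This is separable: 2 d(√h)/dt = −0.0328/A, so √h = √h₀ − (0.0328/(2A)) t.
t = 2A(√h₀ − √h)/0.0328 = 2·6.42·(√1.65 − √0.286)/0.0328
  = 12.840 × (1.2845 − 0.53479) / 0.0328 = 293.49 s.

293 s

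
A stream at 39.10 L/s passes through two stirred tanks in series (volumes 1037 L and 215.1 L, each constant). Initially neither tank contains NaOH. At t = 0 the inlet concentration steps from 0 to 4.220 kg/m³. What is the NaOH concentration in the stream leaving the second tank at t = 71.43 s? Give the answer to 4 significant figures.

3.860 kg/m³

Time constants: τᵢ = Vᵢ/Q for each well-mixed tank.
τ₁ = 1037/39.10 = 26.5217 s; τ₂ = 215.1/39.10 = 5.50128 s.
Solving the cascade with C₁(0)=C₂(0)=0 gives C₂(t) = C_in[1 − (τ₁ e^(−t/τ₁) − τ₂ e^(−t/τ₂))/(τ₁ − τ₂)].
At t = 71.43: e^(−t/τ₁) = 0.0676599, e^(−t/τ₂) = 2.29620e-06.
C₂ = 4.220·[1 − (26.5217·0.0676599 − 5.50128·2.29620e-06)/(21.0205)] = 4.220·0.914633 = 3.85975 kg/m³.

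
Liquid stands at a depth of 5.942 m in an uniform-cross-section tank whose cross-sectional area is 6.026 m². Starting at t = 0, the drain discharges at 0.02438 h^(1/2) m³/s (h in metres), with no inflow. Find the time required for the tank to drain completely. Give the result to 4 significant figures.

Accumulation of liquid (constant cross-section A): A dh/dt = −0.02438 √h.
Separate and integrate: 2(√h − √h₀) = −(0.02438/A) t.
Set h = 0: 2√h₀ = (0.02438/A) t_empty ⇒ t_empty = 2A√h₀/0.02438.
t_empty = 2·6.026·√5.942/0.02438 = 12.0520·2.43762/0.02438 = 1205.01 s.

1205 s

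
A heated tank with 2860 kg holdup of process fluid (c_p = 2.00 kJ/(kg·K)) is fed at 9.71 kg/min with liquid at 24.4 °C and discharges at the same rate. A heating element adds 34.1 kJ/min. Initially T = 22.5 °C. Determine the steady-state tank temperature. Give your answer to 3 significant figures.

26.2 °C

Energy balance: M c_p dT/dt = ṁ c_p (T_in − T) + 34.1.
At steady state dT/dt = 0 ⇒ T_ss = T_in + Q̇/(ṁ c_p) = 24.4 + 34.1/(9.71·2.00) = 26.156 °C.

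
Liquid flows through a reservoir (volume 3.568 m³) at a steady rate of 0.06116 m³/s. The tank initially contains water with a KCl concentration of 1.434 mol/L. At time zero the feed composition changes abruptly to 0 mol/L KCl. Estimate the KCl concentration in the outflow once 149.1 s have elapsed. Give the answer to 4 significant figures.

Species balance on the tank: V dC/dt = Q(C_in − C).
Rewrite as dC/dt + C/τ = C_in/τ, τ = V/Q = 58.3388 s.
Solution: C(t) = C_in + (C₀ − C_in) e^(−t/τ).
C(149.1) = 0 + (1.434 − 0)·e^(−149.1/58.3388) = 0 + (1.43400)·0.0776331 = 0.111326 mol/L.

0.1113 mol/L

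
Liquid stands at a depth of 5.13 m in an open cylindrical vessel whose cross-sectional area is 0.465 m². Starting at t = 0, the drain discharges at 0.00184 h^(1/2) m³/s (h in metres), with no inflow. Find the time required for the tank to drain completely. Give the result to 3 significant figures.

1140 s

Accumulation of liquid (constant cross-section A): A dh/dt = −0.00184 √h.
This is separable: 2 d(√h)/dt = −0.00184/A, so √h = √h₀ − (0.00184/(2A)) t.
Tank is empty when √h = 0: t_empty = 2A√h₀/0.00184.
t_empty = 2·0.465·√5.13/0.00184 = 0.93000·2.2650/0.00184 = 1144.8 s.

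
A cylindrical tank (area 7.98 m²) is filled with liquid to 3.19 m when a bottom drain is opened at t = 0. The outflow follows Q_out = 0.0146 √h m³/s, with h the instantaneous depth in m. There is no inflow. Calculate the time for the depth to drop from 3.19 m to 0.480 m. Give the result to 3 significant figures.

1200 s

A dh/dt = −Q_out = −0.0146 √h.
This is separable: 2 d(√h)/dt = −0.0146/A, so √h = √h₀ − (0.0146/(2A)) t.
t = 2A(√h₀ − √h)/0.0146 = 2·7.98·(√3.19 − √0.480)/0.0146
  = 15.960 × (1.7861 − 0.69282) / 0.0146 = 1195.1 s.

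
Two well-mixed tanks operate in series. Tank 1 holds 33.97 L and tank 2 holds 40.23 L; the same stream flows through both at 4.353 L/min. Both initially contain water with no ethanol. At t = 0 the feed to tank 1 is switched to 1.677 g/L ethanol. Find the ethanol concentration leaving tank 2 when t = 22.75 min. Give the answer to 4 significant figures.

Time constants: τᵢ = Vᵢ/Q for each well-mixed tank.
τ₁ = 33.97/4.353 = 7.80381 min; τ₂ = 40.23/4.353 = 9.24190 min.
Solving the cascade with C₁(0)=C₂(0)=0 gives C₂(t) = C_in[1 − (τ₁ e^(−t/τ₁) − τ₂ e^(−t/τ₂))/(τ₁ − τ₂)].
At t = 22.75: e^(−t/τ₁) = 0.0541909, e^(−t/τ₂) = 0.0852971.
C₂ = 1.677·[1 − (7.80381·0.0541909 − 9.24190·0.0852971)/(-1.43809)] = 1.677·0.745905 = 1.25088 g/L.

1.251 g/L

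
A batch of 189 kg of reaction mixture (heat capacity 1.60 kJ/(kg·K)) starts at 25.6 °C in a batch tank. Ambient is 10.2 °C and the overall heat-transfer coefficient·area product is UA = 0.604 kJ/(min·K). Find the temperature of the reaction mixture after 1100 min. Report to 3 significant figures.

11.9 °C

M c_p dT/dt = −UA(T − T_amb).
dT/dt = (T_ss − T)/τ with T_ss = T_amb = 10.200 °C, τ = M c_p/UA = 189·1.60/0.604 = 500.66 min.
This is linear first-order; T(t) = T_ss + (T₀ − T_ss) e^(−t/τ).
T(1100) = 10.200 + (15.400)·0.11113 = 11.911 °C.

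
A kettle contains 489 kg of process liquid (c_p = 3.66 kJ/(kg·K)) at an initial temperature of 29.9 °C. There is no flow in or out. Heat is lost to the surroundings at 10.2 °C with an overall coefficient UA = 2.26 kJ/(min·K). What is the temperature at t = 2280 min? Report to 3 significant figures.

Lumped-capacitance energy balance: M c_p dT/dt = UA(T_amb − T).
dT/dt = (T_ss − T)/τ with T_ss = T_amb = 10.200 °C, τ = M c_p/UA = 489·3.66/2.26 = 791.92 min.
Solution: T(t) = T_ss + (T₀ − T_ss) e^(−t/τ).
T(2280) = 10.200 + (19.700)·0.056187 = 11.307 °C.

11.3 °C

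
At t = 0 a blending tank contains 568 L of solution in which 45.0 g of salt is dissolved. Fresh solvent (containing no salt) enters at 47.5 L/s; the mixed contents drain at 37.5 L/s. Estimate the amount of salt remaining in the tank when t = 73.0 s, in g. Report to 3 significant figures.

2.03 g

Total volume: dV/dt = Q_in − Q_out = 10.000 L/s, so V(t) = 568 + 10.000 t and V(73.0) = 1298.0 L.
No salt enters, so dm/dt = −Q_out · (m/V).
dm/m = −Q_out dt/(V₀ + 10.000 t); integrating gives ln(m/m₀) = −(Q_out/(Q_in−Q_out)) ln(V/V₀).
m = m₀ (V₀/V)^(Q_out/(Q_in−Q_out)) = 45.0 × (568/1298.0)^(3.7500) = 2.0288 g.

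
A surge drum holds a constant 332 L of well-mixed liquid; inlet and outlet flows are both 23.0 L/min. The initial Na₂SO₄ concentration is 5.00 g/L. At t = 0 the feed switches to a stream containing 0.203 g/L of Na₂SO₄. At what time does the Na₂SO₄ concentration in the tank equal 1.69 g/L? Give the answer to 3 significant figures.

16.9 min

Species balance on the tank: V dC/dt = Q(C_in − C), so τ = V/Q = 14.435 min.
C(t) = C_in + (C₀ − C_in) e^(−t/τ). Set C = 1.69 and solve for t:
e^(−t/τ) = (C − C_in)/(C₀ − C_in) = (1.69 − 0.203)/(5.00 − 0.203) = 0.30999
t = −τ ln(…) = 14.435 × 1.1712 = 16.906 min.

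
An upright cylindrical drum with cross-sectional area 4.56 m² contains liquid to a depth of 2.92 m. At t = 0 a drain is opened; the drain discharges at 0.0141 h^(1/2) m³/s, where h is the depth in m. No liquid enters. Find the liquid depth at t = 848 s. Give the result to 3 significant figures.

A dh/dt = −Q_out = −0.0141 √h.
Separate and integrate: 2(√h − √h₀) = −(0.0141/A) t.
√h = √2.92 − 0.0141·848/(2·4.56) = 1.7088 − 1.3111 = 0.39775.
h = 0.39775² = 0.15820 m.

0.158 m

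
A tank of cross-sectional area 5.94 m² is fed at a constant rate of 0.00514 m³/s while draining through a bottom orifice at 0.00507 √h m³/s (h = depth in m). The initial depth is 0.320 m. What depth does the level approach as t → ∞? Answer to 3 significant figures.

1.03 m

Level balance: A dh/dt = 0.00514 − 0.00507 √h. Setting dh/dt = 0:
Q_in = 0.00507 √h_ss ⇒ √h_ss = 0.00514/0.00507 = 1.0138.
h_ss = 1.0138² = 1.0278 m. (Since h₀ = 0.320 m < h_ss, the level will rise toward this value.)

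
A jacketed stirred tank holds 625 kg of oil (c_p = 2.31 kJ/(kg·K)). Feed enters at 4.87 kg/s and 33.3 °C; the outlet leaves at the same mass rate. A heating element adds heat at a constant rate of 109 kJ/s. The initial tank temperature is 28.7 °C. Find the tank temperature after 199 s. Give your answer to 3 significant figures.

40.0 °C

First-law balance (no shaft work): M c_p dT/dt = ṁ c_p (T_in − T) + 109.
τ = M/ṁ = 128.34 s; T_ss = T_in + Q̇/(ṁ c_p) = 33.3 + 109/(4.87·2.31) = 42.989 °C.
Integrating: T(t) = T_ss + (T₀ − T_ss) e^(−t/τ).
T(199) = 42.989 + (-14.289)·e^(−199/128.34) = 42.989 + (-14.289)·0.21212 = 39.958 °C.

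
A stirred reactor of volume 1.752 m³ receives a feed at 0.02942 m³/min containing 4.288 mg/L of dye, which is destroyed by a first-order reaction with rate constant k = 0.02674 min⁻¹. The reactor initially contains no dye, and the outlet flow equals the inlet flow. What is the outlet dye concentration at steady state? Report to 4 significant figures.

1.654 mg/L

Accumulation = in − out − consumed: V dC/dt = Q C_in − Q C − k V C.
Steady state (dC/dt = 0): C_ss = Q C_in/(Q + kV) = C_in/(1 + kV/Q).
C_ss = 0.02942·4.288/(0.02942 + 0.02674·1.752) = 0.126153/0.0762685 = 1.65406 mg/L.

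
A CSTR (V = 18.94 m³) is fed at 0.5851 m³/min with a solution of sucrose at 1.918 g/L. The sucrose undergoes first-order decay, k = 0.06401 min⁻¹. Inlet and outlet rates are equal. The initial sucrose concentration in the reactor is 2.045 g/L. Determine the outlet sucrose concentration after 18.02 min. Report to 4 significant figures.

0.8813 g/L

Accumulation = in − out − consumed: V dC/dt = Q C_in − Q C − k V C.
dC/dt = (Q/V) C_in − (Q/V + k) C; effective rate a = Q/V + k = 0.0308923 + 0.06401 = 0.0949023 min⁻¹.
C_ss = Q C_in/(Q + kV) = 0.624341 g/L; C(t) = C_ss + (C₀ − C_ss) e^(−a t).
C(18.02) = 0.624341 + (1.42066)·e^(−0.0949023·18.02) = 0.624341 + (1.42066)·0.180841 = 0.881254 g/L.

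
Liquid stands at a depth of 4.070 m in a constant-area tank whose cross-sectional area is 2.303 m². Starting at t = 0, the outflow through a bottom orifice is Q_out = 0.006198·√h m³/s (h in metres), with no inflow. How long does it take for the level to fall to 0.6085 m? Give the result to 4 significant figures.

With no inflow, A dh/dt = −0.006198 √h.
This is separable: 2 d(√h)/dt = −0.006198/A, so √h = √h₀ − (0.006198/(2A)) t.
t = 2A(√h₀ − √h)/0.006198 = 2·2.303·(√4.070 − √0.6085)/0.006198
  = 4.60600 × (2.01742 − 0.780064) / 0.006198 = 919.535 s.

919.5 s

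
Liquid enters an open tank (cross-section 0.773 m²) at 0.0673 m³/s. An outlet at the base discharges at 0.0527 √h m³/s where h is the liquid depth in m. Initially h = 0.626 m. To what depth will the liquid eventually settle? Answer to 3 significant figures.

A dh/dt = Q_in − 0.0527 √h. Steady state requires inflow = outflow:
Q_in = 0.0527 √h_ss ⇒ √h_ss = 0.0673/0.0527 = 1.2770.
h_ss = 1.2770² = 1.6308 m. (Since h₀ = 0.626 m < h_ss, the level will rise toward this value.)

1.63 m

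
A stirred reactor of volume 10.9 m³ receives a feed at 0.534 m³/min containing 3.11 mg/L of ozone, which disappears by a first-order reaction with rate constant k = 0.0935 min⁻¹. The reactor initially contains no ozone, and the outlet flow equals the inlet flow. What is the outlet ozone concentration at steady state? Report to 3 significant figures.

Species balance: V dC/dt = Q C_in − Q C − k V C.
Steady state (dC/dt = 0): C_ss = Q C_in/(Q + kV) = C_in/(1 + kV/Q).
C_ss = 0.534·3.11/(0.534 + 0.0935·10.9) = 1.6607/1.5532 = 1.0693 mg/L.

1.07 mg/L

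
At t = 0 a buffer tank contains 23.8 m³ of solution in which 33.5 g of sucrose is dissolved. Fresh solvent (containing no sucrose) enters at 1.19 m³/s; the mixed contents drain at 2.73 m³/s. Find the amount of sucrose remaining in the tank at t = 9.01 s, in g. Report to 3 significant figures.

7.11 g

Total volume: dV/dt = Q_in − Q_out = -1.5400 m³/s, so V(t) = 23.8 − 1.5400 t and V(9.01) = 9.9246 m³.
Species balance (pure solvent in): dm/dt = −Q_out · m/V(t).
Separate: dm/m = −Q_out dt/V(t) ⇒ ln(m/m₀) = −(Q_out/(Q_in−Q_out)) ln(V/V₀).
m = m₀ (V₀/V)^(Q_out/(Q_in−Q_out)) = 33.5 × (23.8/9.9246)^(-1.7727) = 7.1064 g.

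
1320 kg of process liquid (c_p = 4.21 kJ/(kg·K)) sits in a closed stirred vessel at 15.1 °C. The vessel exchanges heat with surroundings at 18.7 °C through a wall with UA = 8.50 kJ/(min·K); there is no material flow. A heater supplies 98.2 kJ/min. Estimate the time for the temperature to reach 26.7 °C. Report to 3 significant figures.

948 min

First-law balance (no shaft work): M c_p dT/dt = −UA(T − T_amb) + Q̇.
τ = M c_p/UA = 653.79 min; T_ss = T_amb + Q̇/UA = 18.7 + 98.2/8.50 = 30.253 °C.
T(t) = T_ss + (T₀ − T_ss)e^(−t/τ); set T = 26.7:
t = −τ ln[(T − T_ss)/(T₀ − T_ss)] = −653.79 · ln(0.23447) = 948.27 min.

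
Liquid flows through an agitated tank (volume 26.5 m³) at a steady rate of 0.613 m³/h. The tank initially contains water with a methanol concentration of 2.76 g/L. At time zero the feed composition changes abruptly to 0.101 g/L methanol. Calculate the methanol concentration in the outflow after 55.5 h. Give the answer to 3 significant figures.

Unsteady species balance (constant V, well mixed): V dC/dt = Q(C_in − C).
Rewrite as dC/dt + C/τ = C_in/τ, τ = V/Q = 43.230 h.
C approaches C_in exponentially: C(t) = C_in + (C₀ − C_in) e^(−t/τ).
C(55.5) = 0.101 + (2.76 − 0.101)·e^(−55.5/43.230) = 0.101 + (2.6590)·0.27697 = 0.83747 g/L.

0.837 g/L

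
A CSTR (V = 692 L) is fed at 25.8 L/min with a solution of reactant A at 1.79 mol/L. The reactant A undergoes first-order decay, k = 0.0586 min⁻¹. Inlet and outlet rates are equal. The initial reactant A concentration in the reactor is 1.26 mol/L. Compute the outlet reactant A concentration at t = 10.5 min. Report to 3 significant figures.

0.902 mol/L

V dC/dt = Q(C_in − C) − k V C.
This is linear with rate a = Q/V + k = 0.095883 min⁻¹.
C_ss = Q C_in/(Q + kV) = 0.69602 mol/L; C(t) = C_ss + (C₀ − C_ss) e^(−a t).
C(10.5) = 0.69602 + (0.56398)·e^(−0.095883·10.5) = 0.69602 + (0.56398)·0.36540 = 0.90210 mol/L.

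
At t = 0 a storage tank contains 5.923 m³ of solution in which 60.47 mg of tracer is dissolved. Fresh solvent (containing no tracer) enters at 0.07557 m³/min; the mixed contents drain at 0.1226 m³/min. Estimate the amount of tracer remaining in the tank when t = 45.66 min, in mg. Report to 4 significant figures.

Let m(t) be the amount of tracer. Volume: V(t) = V₀ + (Q_in − Q_out) t = 5.923 − 0.0470300 t; V(45.66) = 3.77561 m³.
No tracer enters, so dm/dt = −Q_out · (m/V).
dm/m = −Q_out dt/(V₀ − 0.0470300 t); integrating gives ln(m/m₀) = −(Q_out/(Q_in−Q_out)) ln(V/V₀).
m = m₀ (V₀/V)^(Q_out/(Q_in−Q_out)) = 60.47 × (5.923/3.77561)^(-2.60685) = 18.6965 mg.

18.70 mg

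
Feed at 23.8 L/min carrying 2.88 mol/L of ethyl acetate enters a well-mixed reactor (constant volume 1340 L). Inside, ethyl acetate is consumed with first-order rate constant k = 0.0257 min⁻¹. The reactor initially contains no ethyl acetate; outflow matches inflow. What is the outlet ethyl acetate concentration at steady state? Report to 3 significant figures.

1.18 mol/L

V dC/dt = Q(C_in − C) − k V C.
Steady state (dC/dt = 0): C_ss = Q C_in/(Q + kV) = C_in/(1 + kV/Q).
C_ss = 23.8·2.88/(23.8 + 0.0257·1340) = 68.544/58.238 = 1.1770 mol/L.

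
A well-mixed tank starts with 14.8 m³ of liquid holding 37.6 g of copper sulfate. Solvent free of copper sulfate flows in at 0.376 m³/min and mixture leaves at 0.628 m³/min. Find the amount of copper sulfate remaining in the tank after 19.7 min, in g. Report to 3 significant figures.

13.6 g

Total volume: dV/dt = Q_in − Q_out = -0.25200 m³/min, so V(t) = 14.8 − 0.25200 t and V(19.7) = 9.8356 m³.
Solute balance: dm/dt = 0 − Q_out C = −Q_out m/V(t).
Separate: dm/m = −Q_out dt/V(t) ⇒ ln(m/m₀) = −(Q_out/(Q_in−Q_out)) ln(V/V₀).
m = m₀ (V₀/V)^(Q_out/(Q_in−Q_out)) = 37.6 × (14.8/9.8356)^(-2.4921) = 13.581 g.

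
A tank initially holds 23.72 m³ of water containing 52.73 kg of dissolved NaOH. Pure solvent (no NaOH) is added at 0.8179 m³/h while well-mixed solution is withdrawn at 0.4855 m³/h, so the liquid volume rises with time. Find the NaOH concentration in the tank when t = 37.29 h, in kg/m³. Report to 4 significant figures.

0.7901 kg/m³

Let m(t) be the amount of NaOH. Volume: V(t) = V₀ + (Q_in − Q_out) t = 23.72 + 0.332400 t; V(37.29) = 36.1152 m³.
No NaOH enters, so dm/dt = −Q_out · (m/V).
dm/m = −Q_out dt/(V₀ + 0.332400 t); integrating gives ln(m/m₀) = −(Q_out/(Q_in−Q_out)) ln(V/V₀).
m = m₀ (V₀/V)^(Q_out/(Q_in−Q_out)) = 52.73 × (23.72/36.1152)^(1.46059) = 28.5358 kg.
C = m/V = 28.5358/36.1152 = 0.790133 kg/m³.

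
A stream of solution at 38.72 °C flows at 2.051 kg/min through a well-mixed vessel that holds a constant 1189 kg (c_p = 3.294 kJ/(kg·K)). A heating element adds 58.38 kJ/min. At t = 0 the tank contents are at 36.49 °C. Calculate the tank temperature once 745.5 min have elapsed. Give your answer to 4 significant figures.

Unsteady energy balance on the tank contents: M c_p dT/dt = ṁ c_p (T_in − T) + 58.38.
τ = M/ṁ = 579.717 min; T_ss = T_in + Q̇/(ṁ c_p) = 38.72 + 58.38/(2.051·3.294) = 47.3612 °C.
This is linear first-order; T(t) = T_ss + (T₀ − T_ss) e^(−t/τ).
T(745.5) = 47.3612 + (-10.8712)·e^(−745.5/579.717) = 47.3612 + (-10.8712)·0.276382 = 44.3566 °C.

44.36 °C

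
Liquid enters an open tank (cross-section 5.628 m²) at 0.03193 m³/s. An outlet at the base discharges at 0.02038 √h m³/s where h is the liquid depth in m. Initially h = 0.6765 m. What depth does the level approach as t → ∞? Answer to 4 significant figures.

A dh/dt = Q_in − 0.02038 √h. Steady state requires inflow = outflow:
Q_in = 0.02038 √h_ss ⇒ √h_ss = 0.03193/0.02038 = 1.56673.
h_ss = 1.56673² = 2.45465 m. (Since h₀ = 0.6765 m < h_ss, the level will rise toward this value.)

2.455 m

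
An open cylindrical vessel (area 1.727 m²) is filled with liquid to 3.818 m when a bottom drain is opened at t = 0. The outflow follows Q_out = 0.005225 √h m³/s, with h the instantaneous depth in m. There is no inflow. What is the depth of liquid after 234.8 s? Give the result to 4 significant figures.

2.556 m

Volume balance on the tank: A dh/dt = −0.005225 √h.
This is separable: 2 d(√h)/dt = −0.005225/A, so √h = √h₀ − (0.005225/(2A)) t.
√h = √3.818 − 0.005225·234.8/(2·1.727) = 1.95397 − 0.355191 = 1.59878.
h = 1.59878² = 2.55610 m.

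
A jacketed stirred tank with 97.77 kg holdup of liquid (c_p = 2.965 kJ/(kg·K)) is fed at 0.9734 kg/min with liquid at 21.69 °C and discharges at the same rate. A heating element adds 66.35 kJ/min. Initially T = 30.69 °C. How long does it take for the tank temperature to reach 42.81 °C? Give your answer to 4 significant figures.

202.2 min

Energy balance: M c_p dT/dt = ṁ c_p (T_in − T) + 66.35.
τ = M/ṁ = 100.442 min; T_ss = T_in + Q̇/(ṁ c_p) = 44.6793 °C.
T(t) = T_ss + (T₀ − T_ss) e^(−t/τ). Set T = 42.81:
e^(−t/τ) = (42.81 − 44.6793)/(30.69 − 44.6793) = 0.133621
t = −100.442 · ln(0.133621) = 202.164 min.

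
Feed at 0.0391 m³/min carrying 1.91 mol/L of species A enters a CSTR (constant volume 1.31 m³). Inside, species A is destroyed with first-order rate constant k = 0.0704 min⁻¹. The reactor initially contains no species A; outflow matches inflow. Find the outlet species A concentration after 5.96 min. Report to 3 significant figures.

0.256 mol/L

Species balance: V dC/dt = Q C_in − Q C − k V C.
dC/dt = (Q/V) C_in − (Q/V + k) C; effective rate a = Q/V + k = 0.029847 + 0.0704 = 0.10025 min⁻¹.
C_ss = Q C_in/(Q + kV) = 0.56868 mol/L; C(t) = C_ss + (C₀ − C_ss) e^(−a t).
C(5.96) = 0.56868 + (-0.56868)·e^(−0.10025·5.96) = 0.56868 + (-0.56868)·0.55020 = 0.25579 mol/L.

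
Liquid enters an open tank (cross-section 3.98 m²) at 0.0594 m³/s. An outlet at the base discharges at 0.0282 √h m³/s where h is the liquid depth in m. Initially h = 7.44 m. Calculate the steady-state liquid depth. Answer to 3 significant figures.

Mass balance (ρ constant): A dh/dt = Q_in − 0.0282 √h. At steady state dh/dt = 0:
Q_in = 0.0282 √h_ss ⇒ √h_ss = 0.0594/0.0282 = 2.1064.
h_ss = 2.1064² = 4.4368 m. (Since h₀ = 7.44 m > h_ss, the level will fall toward this value.)

4.44 m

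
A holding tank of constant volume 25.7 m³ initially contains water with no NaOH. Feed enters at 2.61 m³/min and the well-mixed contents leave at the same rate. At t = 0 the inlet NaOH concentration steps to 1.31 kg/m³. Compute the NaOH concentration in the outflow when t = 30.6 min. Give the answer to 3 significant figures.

Unsteady species balance (constant V, well mixed): V dC/dt = Q(C_in − C).
So dC/dt = (C_in − C)/τ with τ = V/Q = 25.7/2.61 = 9.8467 min.
C approaches C_in exponentially: C(t) = C_in + (C₀ − C_in) e^(−t/τ).
C(30.6) = 1.31 + (0 − 1.31)·e^(−30.6/9.8467) = 1.31 + (-1.3100)·0.044707 = 1.2514 kg/m³.

1.25 kg/m³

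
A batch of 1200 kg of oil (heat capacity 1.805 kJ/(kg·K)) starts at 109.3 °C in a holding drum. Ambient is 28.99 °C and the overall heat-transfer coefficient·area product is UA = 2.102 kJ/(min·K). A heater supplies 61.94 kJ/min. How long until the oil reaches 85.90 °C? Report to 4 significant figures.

Lumped-capacitance energy balance: M c_p dT/dt = UA(T_amb − T) + Q̇.
τ = M c_p/UA = 1030.45 min; T_ss = T_amb + Q̇/UA = 28.99 + 61.94/2.102 = 58.4572 °C.
T(t) = T_ss + (T₀ − T_ss)e^(−t/τ); set T = 85.90:
t = −τ ln[(T − T_ss)/(T₀ − T_ss)] = −1030.45 · ln(0.539758) = 635.409 min.

635.4 min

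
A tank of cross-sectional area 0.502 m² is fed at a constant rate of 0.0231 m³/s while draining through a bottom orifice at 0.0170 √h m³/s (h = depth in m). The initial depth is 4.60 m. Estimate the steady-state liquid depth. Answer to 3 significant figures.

1.85 m

Volume balance on the tank: A dh/dt = Q_in − 0.0170 √h. At steady state dh/dt = 0:
Q_in = 0.0170 √h_ss ⇒ √h_ss = 0.0231/0.0170 = 1.3588.
h_ss = 1.3588² = 1.8464 m. (Since h₀ = 4.60 m > h_ss, the level will fall toward this value.)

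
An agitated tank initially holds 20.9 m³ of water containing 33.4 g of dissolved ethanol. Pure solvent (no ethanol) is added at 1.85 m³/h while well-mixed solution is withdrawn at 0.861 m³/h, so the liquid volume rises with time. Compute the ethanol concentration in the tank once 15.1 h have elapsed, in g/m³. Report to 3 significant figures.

0.583 g/m³

Total volume: dV/dt = Q_in − Q_out = 0.98900 m³/h, so V(t) = 20.9 + 0.98900 t and V(15.1) = 35.834 m³.
No ethanol enters, so dm/dt = −Q_out · (m/V).
Separate: dm/m = −Q_out dt/V(t) ⇒ ln(m/m₀) = −(Q_out/(Q_in−Q_out)) ln(V/V₀).
m = m₀ (V₀/V)^(Q_out/(Q_in−Q_out)) = 33.4 × (20.9/35.834)^(0.87058) = 20.888 g.
C = m/V = 20.888/35.834 = 0.58292 g/m³.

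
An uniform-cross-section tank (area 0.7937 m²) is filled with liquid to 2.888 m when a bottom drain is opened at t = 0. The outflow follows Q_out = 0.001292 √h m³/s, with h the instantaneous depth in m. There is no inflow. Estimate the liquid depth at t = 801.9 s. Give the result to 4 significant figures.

With no inflow, A dh/dt = −0.001292 √h.
∫ h^(−1/2) dh = −(0.001292/A) ∫ dt, giving 2√h = 2√h₀ − (0.001292/A) t.
√h = √2.888 − 0.001292·801.9/(2·0.7937) = 1.69941 − 0.652674 = 1.04674.
h = 1.04674² = 1.09566 m.

1.096 m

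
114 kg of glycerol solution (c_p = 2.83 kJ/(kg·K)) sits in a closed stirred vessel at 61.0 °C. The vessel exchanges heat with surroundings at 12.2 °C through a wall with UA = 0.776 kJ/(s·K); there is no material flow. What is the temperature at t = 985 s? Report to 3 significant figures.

M c_p dT/dt = −UA(T − T_amb).
dT/dt = (T_ss − T)/τ with T_ss = T_amb = 12.200 °C, τ = M c_p/UA = 114·2.83/0.776 = 415.75 s.
T approaches T_ss exponentially: T(t) = T_ss + (T₀ − T_ss) e^(−t/τ).
T(985) = 12.200 + (48.800)·0.093553 = 16.765 °C.

16.8 °C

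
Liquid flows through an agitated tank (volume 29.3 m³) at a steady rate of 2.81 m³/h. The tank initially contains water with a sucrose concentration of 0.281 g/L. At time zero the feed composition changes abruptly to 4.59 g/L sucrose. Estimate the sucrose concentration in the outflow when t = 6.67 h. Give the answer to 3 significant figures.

Unsteady species balance (constant V, well mixed): V dC/dt = Q(C_in − C).
Rewrite as dC/dt + C/τ = C_in/τ, τ = V/Q = 10.427 h.
Integrating: C(t) = C_in + (C₀ − C_in) e^(−t/τ).
C(6.67) = 4.59 + (0.281 − 4.59)·e^(−6.67/10.427) = 4.59 + (-4.3090)·0.52746 = 2.3172 g/L.

2.32 g/L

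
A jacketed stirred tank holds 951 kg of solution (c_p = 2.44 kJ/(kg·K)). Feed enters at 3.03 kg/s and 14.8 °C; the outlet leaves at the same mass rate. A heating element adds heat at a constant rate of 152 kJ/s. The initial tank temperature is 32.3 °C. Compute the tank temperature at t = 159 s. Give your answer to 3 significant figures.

M c_p dT/dt = ṁ c_p (T_in − T) + Q̇.
Rearrange: dT/dt = (T_ss − T)/τ with τ = M/ṁ = 313.86 s and T_ss = T_in + Q̇/(ṁ c_p) = 35.359 °C.
T approaches T_ss exponentially: T(t) = T_ss + (T₀ − T_ss) e^(−t/τ).
T(159) = 35.359 + (-3.0594)·e^(−159/313.86) = 35.359 + (-3.0594)·0.60254 = 33.516 °C.

33.5 °C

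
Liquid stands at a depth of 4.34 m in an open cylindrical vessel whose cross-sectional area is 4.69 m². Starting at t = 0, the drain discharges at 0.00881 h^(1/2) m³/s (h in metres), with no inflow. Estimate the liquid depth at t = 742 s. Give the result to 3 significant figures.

With no inflow, A dh/dt = −0.00881 √h.
Separate and integrate: 2(√h − √h₀) = −(0.00881/A) t.
√h = √4.34 − 0.00881·742/(2·4.69) = 2.0833 − 0.69691 = 1.3864.
h = 1.3864² = 1.9220 m.

1.92 m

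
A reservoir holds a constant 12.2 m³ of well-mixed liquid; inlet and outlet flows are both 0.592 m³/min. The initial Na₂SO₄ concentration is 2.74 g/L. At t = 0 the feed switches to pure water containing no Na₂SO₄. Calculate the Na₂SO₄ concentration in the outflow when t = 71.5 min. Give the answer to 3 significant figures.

Transient balance on the dissolved component: V dC/dt = Q(C_in − C).
Rewrite as dC/dt + C/τ = C_in/τ, τ = V/Q = 20.608 min.
Integrating: C(t) = C_in + (C₀ − C_in) e^(−t/τ).
C(71.5) = 0 + (2.74 − 0)·e^(−71.5/20.608) = 0 + (2.7400)·0.031132 = 0.085303 g/L.

0.0853 g/L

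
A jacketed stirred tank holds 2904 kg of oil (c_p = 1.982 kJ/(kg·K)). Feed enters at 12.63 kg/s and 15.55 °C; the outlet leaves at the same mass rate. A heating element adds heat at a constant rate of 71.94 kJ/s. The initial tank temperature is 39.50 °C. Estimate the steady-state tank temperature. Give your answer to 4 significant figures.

18.42 °C

First-law balance (no shaft work): M c_p dT/dt = ṁ c_p (T_in − T) + 71.94.
At steady state dT/dt = 0 ⇒ T_ss = T_in + Q̇/(ṁ c_p) = 15.55 + 71.94/(12.63·1.982) = 18.4238 °C.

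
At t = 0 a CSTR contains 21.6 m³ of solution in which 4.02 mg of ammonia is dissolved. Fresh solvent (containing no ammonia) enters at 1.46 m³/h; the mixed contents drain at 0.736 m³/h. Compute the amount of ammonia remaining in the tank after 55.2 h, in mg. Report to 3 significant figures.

1.39 mg

Total volume: dV/dt = Q_in − Q_out = 0.72400 m³/h, so V(t) = 21.6 + 0.72400 t and V(55.2) = 61.565 m³.
Species balance (pure solvent in): dm/dt = −Q_out · m/V(t).
dm/m = −Q_out dt/(V₀ + 0.72400 t); integrating gives ln(m/m₀) = −(Q_out/(Q_in−Q_out)) ln(V/V₀).
m = m₀ (V₀/V)^(Q_out/(Q_in−Q_out)) = 4.02 × (21.6/61.565)^(1.0166) = 1.3861 mg.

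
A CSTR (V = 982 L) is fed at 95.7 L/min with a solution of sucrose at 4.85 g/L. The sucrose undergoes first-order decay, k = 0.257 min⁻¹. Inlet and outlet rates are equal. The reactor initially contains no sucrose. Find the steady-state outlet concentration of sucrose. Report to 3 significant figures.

1.33 g/L

V dC/dt = Q(C_in − C) − k V C.
At steady state: 0 = Q C_in − (Q + kV) C_ss, so C_ss = Q C_in/(Q + kV).
C_ss = 95.7·4.85/(95.7 + 0.257·982) = 464.14/348.07 = 1.3335 g/L.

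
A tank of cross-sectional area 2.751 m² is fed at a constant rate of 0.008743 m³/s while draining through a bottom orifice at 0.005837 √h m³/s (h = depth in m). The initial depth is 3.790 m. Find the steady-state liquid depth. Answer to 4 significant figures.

2.244 m

Level balance: A dh/dt = 0.008743 − 0.005837 √h. Setting dh/dt = 0:
Q_in = 0.005837 √h_ss ⇒ √h_ss = 0.008743/0.005837 = 1.49786.
h_ss = 1.49786² = 2.24358 m. (Since h₀ = 3.790 m > h_ss, the level will fall toward this value.)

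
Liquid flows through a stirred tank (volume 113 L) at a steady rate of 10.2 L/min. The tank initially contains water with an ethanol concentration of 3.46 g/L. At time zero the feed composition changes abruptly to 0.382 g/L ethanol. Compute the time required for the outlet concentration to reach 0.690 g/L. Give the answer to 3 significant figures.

Species balance: V dC/dt = Q(C_in − C) ⇒ τ = V/Q = 11.078 min.
C(t) = C_in + (C₀ − C_in) e^(−t/τ). Set C = 0.690 and solve for t:
e^(−t/τ) = (C − C_in)/(C₀ − C_in) = (0.690 − 0.382)/(3.46 − 0.382) = 0.10006
t = −τ ln(…) = 11.078 × 2.3019 = 25.502 min.

25.5 min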